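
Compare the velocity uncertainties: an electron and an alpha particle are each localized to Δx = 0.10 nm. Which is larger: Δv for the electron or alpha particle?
The electron has the larger minimum velocity uncertainty, by a ratio of 7294.3.

For both particles, Δp_min = ℏ/(2Δx) = 5.273e-25 kg·m/s (same for both).

The velocity uncertainty is Δv = Δp/m:
- electron: Δv = 5.273e-25 / 9.109e-31 = 5.788e+05 m/s = 578.838 km/s
- alpha particle: Δv = 5.273e-25 / 6.645e-27 = 7.935e+01 m/s = 79.355 m/s

Ratio: 5.788e+05 / 7.935e+01 = 7294.3

The lighter particle has larger velocity uncertainty because Δv ∝ 1/m.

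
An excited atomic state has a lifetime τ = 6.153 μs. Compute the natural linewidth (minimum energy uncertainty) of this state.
53.487 peV

Using the energy-time uncertainty principle:
ΔEΔt ≥ ℏ/2

The lifetime τ represents the time uncertainty Δt.
The natural linewidth (minimum energy uncertainty) is:

ΔE = ℏ/(2τ)
ΔE = (1.055e-34 J·s) / (2 × 6.153e-06 s)
ΔE = 8.570e-30 J = 53.487 peV

This natural linewidth limits the precision of spectroscopic measurements.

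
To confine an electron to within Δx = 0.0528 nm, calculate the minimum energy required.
3.417 eV

Localizing a particle requires giving it sufficient momentum uncertainty:

1. From uncertainty principle: Δp ≥ ℏ/(2Δx)
   Δp_min = (1.055e-34 J·s) / (2 × 5.280e-11 m)
   Δp_min = 9.986e-25 kg·m/s

2. This momentum uncertainty corresponds to kinetic energy:
   KE ≈ (Δp)²/(2m) = (9.986e-25)²/(2 × 9.109e-31 kg)
   KE = 5.474e-19 J = 3.417 eV

Tighter localization requires more energy.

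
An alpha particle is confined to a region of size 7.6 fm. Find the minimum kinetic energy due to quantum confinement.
22.607 keV

Using the uncertainty principle:

1. Position uncertainty: Δx ≈ 7.600e-15 m
2. Minimum momentum uncertainty: Δp = ℏ/(2Δx) = 6.938e-21 kg·m/s
3. Minimum kinetic energy:
   KE = (Δp)²/(2m) = (6.938e-21)²/(2 × 6.645e-27 kg)
   KE = 3.622e-15 J = 22.607 keV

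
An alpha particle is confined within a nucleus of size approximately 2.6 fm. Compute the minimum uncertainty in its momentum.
2.028 × 10^-20 kg·m/s

Using the Heisenberg uncertainty principle:
ΔxΔp ≥ ℏ/2

With Δx ≈ L = 2.600e-15 m (the confinement size):
Δp_min = ℏ/(2Δx)
Δp_min = (1.055e-34 J·s) / (2 × 2.600e-15 m)
Δp_min = 2.028e-20 kg·m/s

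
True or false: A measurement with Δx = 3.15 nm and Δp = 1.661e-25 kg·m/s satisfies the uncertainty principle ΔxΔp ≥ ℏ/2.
Yes, it satisfies the uncertainty principle.

Calculate the product ΔxΔp:
ΔxΔp = (3.150e-09 m) × (1.661e-25 kg·m/s)
ΔxΔp = 5.232e-34 J·s

Compare to the minimum allowed value ℏ/2:
ℏ/2 = 5.273e-35 J·s

Since ΔxΔp = 5.232e-34 J·s ≥ 5.273e-35 J·s = ℏ/2,
the measurement satisfies the uncertainty principle.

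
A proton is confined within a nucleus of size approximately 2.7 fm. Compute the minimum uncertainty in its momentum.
1.953 × 10^-20 kg·m/s

Using the Heisenberg uncertainty principle:
ΔxΔp ≥ ℏ/2

With Δx ≈ L = 2.700e-15 m (the confinement size):
Δp_min = ℏ/(2Δx)
Δp_min = (1.055e-34 J·s) / (2 × 2.700e-15 m)
Δp_min = 1.953e-20 kg·m/s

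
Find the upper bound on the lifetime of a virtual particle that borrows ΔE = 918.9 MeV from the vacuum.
3.582 × 10^-25 s

Using the energy-time uncertainty principle:
ΔEΔt ≥ ℏ/2

For a virtual particle borrowing energy ΔE, the maximum lifetime is:
Δt_max = ℏ/(2ΔE)

Converting energy:
ΔE = 918.9 MeV = 1.472e-10 J

Δt_max = (1.055e-34 J·s) / (2 × 1.472e-10 J)
Δt_max = 3.582e-25 s = 3.582 × 10^-25 s

Virtual particles with higher borrowed energy exist for shorter times.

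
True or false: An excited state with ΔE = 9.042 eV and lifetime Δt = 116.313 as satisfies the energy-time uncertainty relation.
Yes, it satisfies the uncertainty relation.

Calculate the product ΔEΔt:
ΔE = 9.042 eV = 1.449e-18 J
ΔEΔt = (1.449e-18 J) × (1.163e-16 s)
ΔEΔt = 1.685e-34 J·s

Compare to the minimum allowed value ℏ/2:
ℏ/2 = 5.273e-35 J·s

Since ΔEΔt = 1.685e-34 J·s ≥ 5.273e-35 J·s = ℏ/2,
this satisfies the uncertainty relation.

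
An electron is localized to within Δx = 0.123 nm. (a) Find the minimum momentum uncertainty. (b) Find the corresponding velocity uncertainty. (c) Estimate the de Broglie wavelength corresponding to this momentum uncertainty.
(a) Δp_min = 4.287 × 10^-25 kg·m/s
(b) Δv_min = 470.600 km/s
(c) λ_dB = 1.546 nm

Step-by-step:

(a) From the uncertainty principle:
Δp_min = ℏ/(2Δx) = (1.055e-34 J·s)/(2 × 1.230e-10 m) = 4.287e-25 kg·m/s

(b) The velocity uncertainty:
Δv = Δp/m = (4.287e-25 kg·m/s)/(9.109e-31 kg) = 4.706e+05 m/s = 470.600 km/s

(c) The de Broglie wavelength for this momentum:
λ = h/p = (6.626e-34 J·s)/(4.287e-25 kg·m/s) = 1.546e-09 m = 1.546 nm

Note: The de Broglie wavelength is comparable to the localization size, as expected from wave-particle duality.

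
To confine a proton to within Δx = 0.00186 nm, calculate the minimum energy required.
1.499 eV

Localizing a particle requires giving it sufficient momentum uncertainty:

1. From uncertainty principle: Δp ≥ ℏ/(2Δx)
   Δp_min = (1.055e-34 J·s) / (2 × 1.860e-12 m)
   Δp_min = 2.835e-23 kg·m/s

2. This momentum uncertainty corresponds to kinetic energy:
   KE ≈ (Δp)²/(2m) = (2.835e-23)²/(2 × 1.673e-27 kg)
   KE = 2.402e-19 J = 1.499 eV

Tighter localization requires more energy.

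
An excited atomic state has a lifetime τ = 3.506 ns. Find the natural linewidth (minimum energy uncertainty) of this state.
93.869 neV

Using the energy-time uncertainty principle:
ΔEΔt ≥ ℏ/2

The lifetime τ represents the time uncertainty Δt.
The natural linewidth (minimum energy uncertainty) is:

ΔE = ℏ/(2τ)
ΔE = (1.055e-34 J·s) / (2 × 3.506e-09 s)
ΔE = 1.504e-26 J = 93.869 neV

This natural linewidth limits the precision of spectroscopic measurements.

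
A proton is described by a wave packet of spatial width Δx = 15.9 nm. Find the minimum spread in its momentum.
3.316 × 10^-27 kg·m/s

For a wave packet, the spatial width Δx and momentum spread Δp are related by the uncertainty principle:
ΔxΔp ≥ ℏ/2

The minimum momentum spread is:
Δp_min = ℏ/(2Δx)
Δp_min = (1.055e-34 J·s) / (2 × 1.590e-08 m)
Δp_min = 3.316e-27 kg·m/s

A wave packet cannot have both a well-defined position and well-defined momentum.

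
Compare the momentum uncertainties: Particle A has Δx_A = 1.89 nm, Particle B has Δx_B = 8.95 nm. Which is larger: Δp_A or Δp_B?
Particle A has the larger minimum momentum uncertainty, by a factor of 4.74.

For each particle, the minimum momentum uncertainty is Δp_min = ℏ/(2Δx):

Particle A: Δp_A = ℏ/(2×1.890e-09 m) = 2.790e-26 kg·m/s
Particle B: Δp_B = ℏ/(2×8.950e-09 m) = 5.891e-27 kg·m/s

Ratio: Δp_A/Δp_B = 4.74

Since Δp_min ∝ 1/Δx, the particle with smaller position uncertainty (A) has larger momentum uncertainty.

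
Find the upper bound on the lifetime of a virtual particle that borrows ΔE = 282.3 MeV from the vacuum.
1.166 ys

Using the energy-time uncertainty principle:
ΔEΔt ≥ ℏ/2

For a virtual particle borrowing energy ΔE, the maximum lifetime is:
Δt_max = ℏ/(2ΔE)

Converting energy:
ΔE = 282.3 MeV = 4.523e-11 J

Δt_max = (1.055e-34 J·s) / (2 × 4.523e-11 J)
Δt_max = 1.166e-24 s = 1.166 ys

Virtual particles with higher borrowed energy exist for shorter times.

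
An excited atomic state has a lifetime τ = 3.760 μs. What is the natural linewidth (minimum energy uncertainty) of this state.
87.528 peV

Using the energy-time uncertainty principle:
ΔEΔt ≥ ℏ/2

The lifetime τ represents the time uncertainty Δt.
The natural linewidth (minimum energy uncertainty) is:

ΔE = ℏ/(2τ)
ΔE = (1.055e-34 J·s) / (2 × 3.760e-06 s)
ΔE = 1.402e-29 J = 87.528 peV

This natural linewidth limits the precision of spectroscopic measurements.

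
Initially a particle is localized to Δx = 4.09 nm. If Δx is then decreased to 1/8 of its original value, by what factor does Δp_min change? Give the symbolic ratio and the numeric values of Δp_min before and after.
Original Δp_min = 1.289 × 10^-26 kg·m/s; new Δp'_min = 1.031 × 10^-25 kg·m/s; ratio Δp'_min/Δp_min = 8.

From the uncertainty principle ΔxΔp ≥ ℏ/2, the minimum momentum uncertainty is Δp_min = ℏ/(2Δx).

Original (Δx = 4.09 nm = 4.090e-09 m):
Δp_min = (1.055e-34 J·s)/(2 × 4.090e-09 m) = 1.289e-26 kg·m/s

When Δx → (1/8)Δx:
Δp'_min = ℏ/(2 × (1/8)Δx) = 8 × ℏ/(2Δx) = 8 × Δp_min
Δp'_min = 8 × 1.289e-26 kg·m/s = 1.031e-25 kg·m/s

Since Δp_min ∝ 1/Δx, when Δx is decreased to 1/8 of its original value, Δp_min increases to 8 times its original value.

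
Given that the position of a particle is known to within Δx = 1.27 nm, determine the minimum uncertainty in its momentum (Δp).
4.152 × 10^-26 kg·m/s

Using the Heisenberg uncertainty principle:
ΔxΔp ≥ ℏ/2

The minimum uncertainty in momentum is:
Δp_min = ℏ/(2Δx)
Δp_min = (1.055e-34 J·s) / (2 × 1.270e-09 m)
Δp_min = 4.152e-26 kg·m/s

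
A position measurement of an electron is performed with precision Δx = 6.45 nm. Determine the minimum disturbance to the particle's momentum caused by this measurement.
8.175 × 10^-27 kg·m/s

The uncertainty principle implies that measuring position disturbs momentum:
ΔxΔp ≥ ℏ/2

When we measure position with precision Δx, we necessarily introduce a momentum uncertainty:
Δp ≥ ℏ/(2Δx)
Δp_min = (1.055e-34 J·s) / (2 × 6.450e-09 m)
Δp_min = 8.175e-27 kg·m/s

The more precisely we measure position, the greater the momentum disturbance.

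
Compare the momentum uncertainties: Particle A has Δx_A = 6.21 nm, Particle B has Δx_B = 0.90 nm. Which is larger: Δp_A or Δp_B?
Particle B has the larger minimum momentum uncertainty, by a factor of 6.90.

For each particle, the minimum momentum uncertainty is Δp_min = ℏ/(2Δx):

Particle A: Δp_A = ℏ/(2×6.210e-09 m) = 8.491e-27 kg·m/s
Particle B: Δp_B = ℏ/(2×9.000e-10 m) = 5.859e-26 kg·m/s

Ratio: Δp_B/Δp_A = 6.90

Since Δp_min ∝ 1/Δx, the particle with smaller position uncertainty (B) has larger momentum uncertainty.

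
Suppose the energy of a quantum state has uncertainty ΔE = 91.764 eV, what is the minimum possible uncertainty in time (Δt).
3.586 as

Using the energy-time uncertainty principle:
ΔEΔt ≥ ℏ/2

The minimum uncertainty in time is:
Δt_min = ℏ/(2ΔE)
Δt_min = (1.055e-34 J·s) / (2 × 1.470e-17 J)
Δt_min = 3.586e-18 s = 3.586 as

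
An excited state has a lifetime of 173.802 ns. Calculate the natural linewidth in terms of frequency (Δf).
457.863 kHz

Using the energy-time uncertainty principle and E = hf:
ΔEΔt ≥ ℏ/2
hΔf·Δt ≥ ℏ/2

The minimum frequency uncertainty is:
Δf = ℏ/(2hτ) = 1/(4πτ)
Δf = 1/(4π × 1.738e-07 s)
Δf = 4.579e+05 Hz = 457.863 kHz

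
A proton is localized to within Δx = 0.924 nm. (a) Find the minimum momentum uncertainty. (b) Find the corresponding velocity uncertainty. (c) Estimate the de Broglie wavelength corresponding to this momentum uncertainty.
(a) Δp_min = 5.707 × 10^-26 kg·m/s
(b) Δv_min = 34.117 m/s
(c) λ_dB = 11.611 nm

Step-by-step:

(a) From the uncertainty principle:
Δp_min = ℏ/(2Δx) = (1.055e-34 J·s)/(2 × 9.240e-10 m) = 5.707e-26 kg·m/s

(b) The velocity uncertainty:
Δv = Δp/m = (5.707e-26 kg·m/s)/(1.673e-27 kg) = 3.412e+01 m/s = 34.117 m/s

(c) The de Broglie wavelength for this momentum:
λ = h/p = (6.626e-34 J·s)/(5.707e-26 kg·m/s) = 1.161e-08 m = 11.611 nm

Note: The de Broglie wavelength is comparable to the localization size, as expected from wave-particle duality.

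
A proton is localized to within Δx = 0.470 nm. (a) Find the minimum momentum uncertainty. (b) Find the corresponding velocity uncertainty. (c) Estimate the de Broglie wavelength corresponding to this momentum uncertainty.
(a) Δp_min = 1.122 × 10^-25 kg·m/s
(b) Δv_min = 67.073 m/s
(c) λ_dB = 5.906 nm

Step-by-step:

(a) From the uncertainty principle:
Δp_min = ℏ/(2Δx) = (1.055e-34 J·s)/(2 × 4.700e-10 m) = 1.122e-25 kg·m/s

(b) The velocity uncertainty:
Δv = Δp/m = (1.122e-25 kg·m/s)/(1.673e-27 kg) = 6.707e+01 m/s = 67.073 m/s

(c) The de Broglie wavelength for this momentum:
λ = h/p = (6.626e-34 J·s)/(1.122e-25 kg·m/s) = 5.906e-09 m = 5.906 nm

Note: The de Broglie wavelength is comparable to the localization size, as expected from wave-particle duality.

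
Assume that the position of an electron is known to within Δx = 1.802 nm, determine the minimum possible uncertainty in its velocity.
32.122 km/s

Using the Heisenberg uncertainty principle and Δp = mΔv:
ΔxΔp ≥ ℏ/2
Δx(mΔv) ≥ ℏ/2

The minimum uncertainty in velocity is:
Δv_min = ℏ/(2mΔx)
Δv_min = (1.055e-34 J·s) / (2 × 9.109e-31 kg × 1.802e-09 m)
Δv_min = 3.212e+04 m/s = 32.122 km/s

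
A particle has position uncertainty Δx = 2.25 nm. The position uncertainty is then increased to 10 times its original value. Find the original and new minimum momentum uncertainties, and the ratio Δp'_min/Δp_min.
Original Δp_min = 2.343 × 10^-26 kg·m/s; new Δp'_min = 2.343 × 10^-27 kg·m/s; ratio Δp'_min/Δp_min = 1/10.

From the uncertainty principle ΔxΔp ≥ ℏ/2, the minimum momentum uncertainty is Δp_min = ℏ/(2Δx).

Original (Δx = 2.25 nm = 2.250e-09 m):
Δp_min = (1.055e-34 J·s)/(2 × 2.250e-09 m) = 2.343e-26 kg·m/s

When Δx → 10Δx:
Δp'_min = ℏ/(2 × 10Δx) = (1/10) × ℏ/(2Δx) = (1/10) × Δp_min
Δp'_min = 1/10 × 2.343e-26 kg·m/s = 2.343e-27 kg·m/s

Since Δp_min ∝ 1/Δx, when Δx is increased to 10 times its original value, Δp_min decreases to 1/10 of its original value.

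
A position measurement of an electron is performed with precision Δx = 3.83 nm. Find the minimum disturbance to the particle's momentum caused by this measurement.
1.377 × 10^-26 kg·m/s

The uncertainty principle implies that measuring position disturbs momentum:
ΔxΔp ≥ ℏ/2

When we measure position with precision Δx, we necessarily introduce a momentum uncertainty:
Δp ≥ ℏ/(2Δx)
Δp_min = (1.055e-34 J·s) / (2 × 3.830e-09 m)
Δp_min = 1.377e-26 kg·m/s

The more precisely we measure position, the greater the momentum disturbance.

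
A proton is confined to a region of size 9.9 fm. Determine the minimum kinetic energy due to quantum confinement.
52.928 keV

Using the uncertainty principle:

1. Position uncertainty: Δx ≈ 9.900e-15 m
2. Minimum momentum uncertainty: Δp = ℏ/(2Δx) = 5.326e-21 kg·m/s
3. Minimum kinetic energy:
   KE = (Δp)²/(2m) = (5.326e-21)²/(2 × 1.673e-27 kg)
   KE = 8.480e-15 J = 52.928 keV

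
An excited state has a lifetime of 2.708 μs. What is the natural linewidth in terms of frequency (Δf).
29.386 kHz

Using the energy-time uncertainty principle and E = hf:
ΔEΔt ≥ ℏ/2
hΔf·Δt ≥ ℏ/2

The minimum frequency uncertainty is:
Δf = ℏ/(2hτ) = 1/(4πτ)
Δf = 1/(4π × 2.708e-06 s)
Δf = 2.939e+04 Hz = 29.386 kHz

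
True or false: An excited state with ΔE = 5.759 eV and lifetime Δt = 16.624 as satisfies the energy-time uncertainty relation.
No, it violates the uncertainty relation.

Calculate the product ΔEΔt:
ΔE = 5.759 eV = 9.227e-19 J
ΔEΔt = (9.227e-19 J) × (1.662e-17 s)
ΔEΔt = 1.534e-35 J·s

Compare to the minimum allowed value ℏ/2:
ℏ/2 = 5.273e-35 J·s

Since ΔEΔt = 1.534e-35 J·s < 5.273e-35 J·s = ℏ/2,
this violates the uncertainty relation.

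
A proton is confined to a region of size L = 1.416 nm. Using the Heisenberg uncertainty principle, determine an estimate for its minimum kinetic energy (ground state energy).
2.587 μeV

Using the uncertainty principle to estimate ground state energy:

1. The position uncertainty is approximately the confinement size:
   Δx ≈ L = 1.416e-09 m

2. From ΔxΔp ≥ ℏ/2, the minimum momentum uncertainty is:
   Δp ≈ ℏ/(2L) = 3.724e-26 kg·m/s

3. The kinetic energy is approximately:
   KE ≈ (Δp)²/(2m) = (3.724e-26)²/(2 × 1.673e-27 kg)
   KE ≈ 4.145e-25 J = 2.587 μeV

This is an order-of-magnitude estimate of the ground state energy.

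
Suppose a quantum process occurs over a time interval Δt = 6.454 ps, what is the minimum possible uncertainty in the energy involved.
50.993 μeV

Using the energy-time uncertainty principle:
ΔEΔt ≥ ℏ/2

The minimum uncertainty in energy is:
ΔE_min = ℏ/(2Δt)
ΔE_min = (1.055e-34 J·s) / (2 × 6.454e-12 s)
ΔE_min = 8.170e-24 J = 50.993 μeV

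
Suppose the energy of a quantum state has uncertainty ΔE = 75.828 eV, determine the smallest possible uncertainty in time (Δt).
4.340 as

Using the energy-time uncertainty principle:
ΔEΔt ≥ ℏ/2

The minimum uncertainty in time is:
Δt_min = ℏ/(2ΔE)
Δt_min = (1.055e-34 J·s) / (2 × 1.215e-17 J)
Δt_min = 4.340e-18 s = 4.340 as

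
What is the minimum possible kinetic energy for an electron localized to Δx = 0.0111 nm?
77.307 eV

Localizing a particle requires giving it sufficient momentum uncertainty:

1. From uncertainty principle: Δp ≥ ℏ/(2Δx)
   Δp_min = (1.055e-34 J·s) / (2 × 1.110e-11 m)
   Δp_min = 4.750e-24 kg·m/s

2. This momentum uncertainty corresponds to kinetic energy:
   KE ≈ (Δp)²/(2m) = (4.750e-24)²/(2 × 9.109e-31 kg)
   KE = 1.239e-17 J = 77.307 eV

Tighter localization requires more energy.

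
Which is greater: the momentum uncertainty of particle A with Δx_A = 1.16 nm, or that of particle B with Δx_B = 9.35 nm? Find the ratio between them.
Particle A has the larger minimum momentum uncertainty, by a factor of 8.06.

For each particle, the minimum momentum uncertainty is Δp_min = ℏ/(2Δx):

Particle A: Δp_A = ℏ/(2×1.160e-09 m) = 4.546e-26 kg·m/s
Particle B: Δp_B = ℏ/(2×9.350e-09 m) = 5.639e-27 kg·m/s

Ratio: Δp_A/Δp_B = 8.06

Since Δp_min ∝ 1/Δx, the particle with smaller position uncertainty (A) has larger momentum uncertainty.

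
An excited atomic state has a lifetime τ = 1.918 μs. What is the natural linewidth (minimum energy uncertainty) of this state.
171.588 peV

Using the energy-time uncertainty principle:
ΔEΔt ≥ ℏ/2

The lifetime τ represents the time uncertainty Δt.
The natural linewidth (minimum energy uncertainty) is:

ΔE = ℏ/(2τ)
ΔE = (1.055e-34 J·s) / (2 × 1.918e-06 s)
ΔE = 2.749e-29 J = 171.588 peV

This natural linewidth limits the precision of spectroscopic measurements.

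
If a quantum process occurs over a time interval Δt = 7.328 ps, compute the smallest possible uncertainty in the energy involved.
44.911 μeV

Using the energy-time uncertainty principle:
ΔEΔt ≥ ℏ/2

The minimum uncertainty in energy is:
ΔE_min = ℏ/(2Δt)
ΔE_min = (1.055e-34 J·s) / (2 × 7.328e-12 s)
ΔE_min = 7.195e-24 J = 44.911 μeV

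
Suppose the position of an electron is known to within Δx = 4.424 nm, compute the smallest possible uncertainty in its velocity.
13.084 km/s

Using the Heisenberg uncertainty principle and Δp = mΔv:
ΔxΔp ≥ ℏ/2
Δx(mΔv) ≥ ℏ/2

The minimum uncertainty in velocity is:
Δv_min = ℏ/(2mΔx)
Δv_min = (1.055e-34 J·s) / (2 × 9.109e-31 kg × 4.424e-09 m)
Δv_min = 1.308e+04 m/s = 13.084 km/s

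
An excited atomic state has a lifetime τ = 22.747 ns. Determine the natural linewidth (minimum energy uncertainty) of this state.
14.468 neV

Using the energy-time uncertainty principle:
ΔEΔt ≥ ℏ/2

The lifetime τ represents the time uncertainty Δt.
The natural linewidth (minimum energy uncertainty) is:

ΔE = ℏ/(2τ)
ΔE = (1.055e-34 J·s) / (2 × 2.275e-08 s)
ΔE = 2.318e-27 J = 14.468 neV

This natural linewidth limits the precision of spectroscopic measurements.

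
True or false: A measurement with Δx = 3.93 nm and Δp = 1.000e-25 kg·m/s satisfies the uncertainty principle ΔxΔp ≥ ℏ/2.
Yes, it satisfies the uncertainty principle.

Calculate the product ΔxΔp:
ΔxΔp = (3.930e-09 m) × (1.000e-25 kg·m/s)
ΔxΔp = 3.930e-34 J·s

Compare to the minimum allowed value ℏ/2:
ℏ/2 = 5.273e-35 J·s

Since ΔxΔp = 3.930e-34 J·s ≥ 5.273e-35 J·s = ℏ/2,
the measurement satisfies the uncertainty principle.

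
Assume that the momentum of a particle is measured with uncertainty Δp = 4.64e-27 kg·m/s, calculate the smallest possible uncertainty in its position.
11.364 nm

Using the Heisenberg uncertainty principle:
ΔxΔp ≥ ℏ/2

The minimum uncertainty in position is:
Δx_min = ℏ/(2Δp)
Δx_min = (1.055e-34 J·s) / (2 × 4.640e-27 kg·m/s)
Δx_min = 1.136e-08 m = 11.364 nm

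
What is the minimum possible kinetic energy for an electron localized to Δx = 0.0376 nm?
6.737 eV

Localizing a particle requires giving it sufficient momentum uncertainty:

1. From uncertainty principle: Δp ≥ ℏ/(2Δx)
   Δp_min = (1.055e-34 J·s) / (2 × 3.760e-11 m)
   Δp_min = 1.402e-24 kg·m/s

2. This momentum uncertainty corresponds to kinetic energy:
   KE ≈ (Δp)²/(2m) = (1.402e-24)²/(2 × 9.109e-31 kg)
   KE = 1.079e-18 J = 6.737 eV

Tighter localization requires more energy.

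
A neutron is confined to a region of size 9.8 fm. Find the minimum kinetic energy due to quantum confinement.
53.939 keV

Using the uncertainty principle:

1. Position uncertainty: Δx ≈ 9.800e-15 m
2. Minimum momentum uncertainty: Δp = ℏ/(2Δx) = 5.380e-21 kg·m/s
3. Minimum kinetic energy:
   KE = (Δp)²/(2m) = (5.380e-21)²/(2 × 1.675e-27 kg)
   KE = 8.642e-15 J = 53.939 keV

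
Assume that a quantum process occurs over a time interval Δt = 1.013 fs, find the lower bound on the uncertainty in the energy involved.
324.883 meV

Using the energy-time uncertainty principle:
ΔEΔt ≥ ℏ/2

The minimum uncertainty in energy is:
ΔE_min = ℏ/(2Δt)
ΔE_min = (1.055e-34 J·s) / (2 × 1.013e-15 s)
ΔE_min = 5.205e-20 J = 324.883 meV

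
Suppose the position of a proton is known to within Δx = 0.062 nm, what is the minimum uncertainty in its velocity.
508.460 m/s

Using the Heisenberg uncertainty principle and Δp = mΔv:
ΔxΔp ≥ ℏ/2
Δx(mΔv) ≥ ℏ/2

The minimum uncertainty in velocity is:
Δv_min = ℏ/(2mΔx)
Δv_min = (1.055e-34 J·s) / (2 × 1.673e-27 kg × 6.200e-11 m)
Δv_min = 5.085e+02 m/s = 508.460 m/s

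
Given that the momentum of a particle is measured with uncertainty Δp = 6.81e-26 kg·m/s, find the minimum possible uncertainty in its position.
774.282 pm

Using the Heisenberg uncertainty principle:
ΔxΔp ≥ ℏ/2

The minimum uncertainty in position is:
Δx_min = ℏ/(2Δp)
Δx_min = (1.055e-34 J·s) / (2 × 6.810e-26 kg·m/s)
Δx_min = 7.743e-10 m = 774.282 pm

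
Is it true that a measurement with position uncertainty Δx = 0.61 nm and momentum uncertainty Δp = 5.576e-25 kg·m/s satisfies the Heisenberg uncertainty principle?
Yes, it satisfies the uncertainty principle.

Calculate the product ΔxΔp:
ΔxΔp = (6.100e-10 m) × (5.576e-25 kg·m/s)
ΔxΔp = 3.401e-34 J·s

Compare to the minimum allowed value ℏ/2:
ℏ/2 = 5.273e-35 J·s

Since ΔxΔp = 3.401e-34 J·s ≥ 5.273e-35 J·s = ℏ/2,
the measurement satisfies the uncertainty principle.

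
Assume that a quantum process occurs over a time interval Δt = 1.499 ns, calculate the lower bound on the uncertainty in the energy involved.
219.550 neV

Using the energy-time uncertainty principle:
ΔEΔt ≥ ℏ/2

The minimum uncertainty in energy is:
ΔE_min = ℏ/(2Δt)
ΔE_min = (1.055e-34 J·s) / (2 × 1.499e-09 s)
ΔE_min = 3.518e-26 J = 219.550 neV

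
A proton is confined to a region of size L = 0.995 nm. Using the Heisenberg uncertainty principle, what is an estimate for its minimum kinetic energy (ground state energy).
5.240 μeV

Using the uncertainty principle to estimate ground state energy:

1. The position uncertainty is approximately the confinement size:
   Δx ≈ L = 9.950e-10 m

2. From ΔxΔp ≥ ℏ/2, the minimum momentum uncertainty is:
   Δp ≈ ℏ/(2L) = 5.299e-26 kg·m/s

3. The kinetic energy is approximately:
   KE ≈ (Δp)²/(2m) = (5.299e-26)²/(2 × 1.673e-27 kg)
   KE ≈ 8.395e-25 J = 5.240 μeV

This is an order-of-magnitude estimate of the ground state energy.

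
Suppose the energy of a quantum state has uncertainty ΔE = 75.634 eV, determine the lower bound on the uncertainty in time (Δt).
4.351 as

Using the energy-time uncertainty principle:
ΔEΔt ≥ ℏ/2

The minimum uncertainty in time is:
Δt_min = ℏ/(2ΔE)
Δt_min = (1.055e-34 J·s) / (2 × 1.212e-17 J)
Δt_min = 4.351e-18 s = 4.351 as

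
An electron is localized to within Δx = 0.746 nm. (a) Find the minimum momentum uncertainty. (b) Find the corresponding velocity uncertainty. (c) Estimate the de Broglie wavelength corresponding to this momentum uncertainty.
(a) Δp_min = 7.068 × 10^-26 kg·m/s
(b) Δv_min = 77.592 km/s
(c) λ_dB = 9.375 nm

Step-by-step:

(a) From the uncertainty principle:
Δp_min = ℏ/(2Δx) = (1.055e-34 J·s)/(2 × 7.460e-10 m) = 7.068e-26 kg·m/s

(b) The velocity uncertainty:
Δv = Δp/m = (7.068e-26 kg·m/s)/(9.109e-31 kg) = 7.759e+04 m/s = 77.592 km/s

(c) The de Broglie wavelength for this momentum:
λ = h/p = (6.626e-34 J·s)/(7.068e-26 kg·m/s) = 9.375e-09 m = 9.375 nm

Note: The de Broglie wavelength is comparable to the localization size, as expected from wave-particle duality.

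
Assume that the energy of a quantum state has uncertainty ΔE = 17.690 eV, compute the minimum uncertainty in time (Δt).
18.604 as

Using the energy-time uncertainty principle:
ΔEΔt ≥ ℏ/2

The minimum uncertainty in time is:
Δt_min = ℏ/(2ΔE)
Δt_min = (1.055e-34 J·s) / (2 × 2.834e-18 J)
Δt_min = 1.860e-17 s = 18.604 as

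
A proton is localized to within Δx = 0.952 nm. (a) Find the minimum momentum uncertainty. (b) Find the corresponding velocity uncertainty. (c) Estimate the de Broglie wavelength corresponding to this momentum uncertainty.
(a) Δp_min = 5.539 × 10^-26 kg·m/s
(b) Δv_min = 33.114 m/s
(c) λ_dB = 11.963 nm

Step-by-step:

(a) From the uncertainty principle:
Δp_min = ℏ/(2Δx) = (1.055e-34 J·s)/(2 × 9.520e-10 m) = 5.539e-26 kg·m/s

(b) The velocity uncertainty:
Δv = Δp/m = (5.539e-26 kg·m/s)/(1.673e-27 kg) = 3.311e+01 m/s = 33.114 m/s

(c) The de Broglie wavelength for this momentum:
λ = h/p = (6.626e-34 J·s)/(5.539e-26 kg·m/s) = 1.196e-08 m = 11.963 nm

Note: The de Broglie wavelength is comparable to the localization size, as expected from wave-particle duality.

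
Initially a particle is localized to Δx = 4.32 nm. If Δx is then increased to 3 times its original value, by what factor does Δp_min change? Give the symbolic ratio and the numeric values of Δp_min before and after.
Original Δp_min = 1.221 × 10^-26 kg·m/s; new Δp'_min = 4.069 × 10^-27 kg·m/s; ratio Δp'_min/Δp_min = 1/3.

From the uncertainty principle ΔxΔp ≥ ℏ/2, the minimum momentum uncertainty is Δp_min = ℏ/(2Δx).

Original (Δx = 4.32 nm = 4.320e-09 m):
Δp_min = (1.055e-34 J·s)/(2 × 4.320e-09 m) = 1.221e-26 kg·m/s

When Δx → 3Δx:
Δp'_min = ℏ/(2 × 3Δx) = (1/3) × ℏ/(2Δx) = (1/3) × Δp_min
Δp'_min = 1/3 × 1.221e-26 kg·m/s = 4.069e-27 kg·m/s

Since Δp_min ∝ 1/Δx, when Δx is increased to 3 times its original value, Δp_min decreases to 1/3 of its original value.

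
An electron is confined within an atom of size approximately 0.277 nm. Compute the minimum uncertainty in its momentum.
1.904 × 10^-25 kg·m/s

Using the Heisenberg uncertainty principle:
ΔxΔp ≥ ℏ/2

With Δx ≈ L = 2.770e-10 m (the confinement size):
Δp_min = ℏ/(2Δx)
Δp_min = (1.055e-34 J·s) / (2 × 2.770e-10 m)
Δp_min = 1.904e-25 kg·m/s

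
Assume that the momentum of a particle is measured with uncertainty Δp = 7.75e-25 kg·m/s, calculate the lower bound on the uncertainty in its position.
68.037 pm

Using the Heisenberg uncertainty principle:
ΔxΔp ≥ ℏ/2

The minimum uncertainty in position is:
Δx_min = ℏ/(2Δp)
Δx_min = (1.055e-34 J·s) / (2 × 7.750e-25 kg·m/s)
Δx_min = 6.804e-11 m = 68.037 pm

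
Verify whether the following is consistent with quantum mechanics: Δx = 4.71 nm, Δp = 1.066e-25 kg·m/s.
Yes, it satisfies the uncertainty principle.

Calculate the product ΔxΔp:
ΔxΔp = (4.710e-09 m) × (1.066e-25 kg·m/s)
ΔxΔp = 5.021e-34 J·s

Compare to the minimum allowed value ℏ/2:
ℏ/2 = 5.273e-35 J·s

Since ΔxΔp = 5.021e-34 J·s ≥ 5.273e-35 J·s = ℏ/2,
the measurement satisfies the uncertainty principle.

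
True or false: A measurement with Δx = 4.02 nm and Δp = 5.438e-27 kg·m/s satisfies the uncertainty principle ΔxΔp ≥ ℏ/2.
No, it violates the uncertainty principle (impossible measurement).

Calculate the product ΔxΔp:
ΔxΔp = (4.020e-09 m) × (5.438e-27 kg·m/s)
ΔxΔp = 2.186e-35 J·s

Compare to the minimum allowed value ℏ/2:
ℏ/2 = 5.273e-35 J·s

Since ΔxΔp = 2.186e-35 J·s < 5.273e-35 J·s = ℏ/2,
the measurement violates the uncertainty principle.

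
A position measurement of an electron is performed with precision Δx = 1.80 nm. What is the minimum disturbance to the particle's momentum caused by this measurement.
2.929 × 10^-26 kg·m/s

The uncertainty principle implies that measuring position disturbs momentum:
ΔxΔp ≥ ℏ/2

When we measure position with precision Δx, we necessarily introduce a momentum uncertainty:
Δp ≥ ℏ/(2Δx)
Δp_min = (1.055e-34 J·s) / (2 × 1.800e-09 m)
Δp_min = 2.929e-26 kg·m/s

The more precisely we measure position, the greater the momentum disturbance.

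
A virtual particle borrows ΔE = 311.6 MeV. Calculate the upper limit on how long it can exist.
1.056 ys

Using the energy-time uncertainty principle:
ΔEΔt ≥ ℏ/2

For a virtual particle borrowing energy ΔE, the maximum lifetime is:
Δt_max = ℏ/(2ΔE)

Converting energy:
ΔE = 311.6 MeV = 4.992e-11 J

Δt_max = (1.055e-34 J·s) / (2 × 4.992e-11 J)
Δt_max = 1.056e-24 s = 1.056 ys

Virtual particles with higher borrowed energy exist for shorter times.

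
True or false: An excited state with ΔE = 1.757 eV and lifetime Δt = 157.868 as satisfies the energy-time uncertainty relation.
No, it violates the uncertainty relation.

Calculate the product ΔEΔt:
ΔE = 1.757 eV = 2.815e-19 J
ΔEΔt = (2.815e-19 J) × (1.579e-16 s)
ΔEΔt = 4.444e-35 J·s

Compare to the minimum allowed value ℏ/2:
ℏ/2 = 5.273e-35 J·s

Since ΔEΔt = 4.444e-35 J·s < 5.273e-35 J·s = ℏ/2,
this violates the uncertainty relation.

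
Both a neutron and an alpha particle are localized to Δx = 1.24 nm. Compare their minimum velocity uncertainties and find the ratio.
The neutron has the larger minimum velocity uncertainty, by a ratio of 4.0.

For both particles, Δp_min = ℏ/(2Δx) = 4.252e-26 kg·m/s (same for both).

The velocity uncertainty is Δv = Δp/m:
- neutron: Δv = 4.252e-26 / 1.675e-27 = 2.539e+01 m/s = 25.388 m/s
- alpha particle: Δv = 4.252e-26 / 6.645e-27 = 6.400e+00 m/s = 6.400 m/s

Ratio: 2.539e+01 / 6.400e+00 = 4.0

The lighter particle has larger velocity uncertainty because Δv ∝ 1/m.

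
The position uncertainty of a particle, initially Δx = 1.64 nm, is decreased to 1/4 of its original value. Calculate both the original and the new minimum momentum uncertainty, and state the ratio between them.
Original Δp_min = 3.215 × 10^-26 kg·m/s; new Δp'_min = 1.286 × 10^-25 kg·m/s; ratio Δp'_min/Δp_min = 4.

From the uncertainty principle ΔxΔp ≥ ℏ/2, the minimum momentum uncertainty is Δp_min = ℏ/(2Δx).

Original (Δx = 1.64 nm = 1.640e-09 m):
Δp_min = (1.055e-34 J·s)/(2 × 1.640e-09 m) = 3.215e-26 kg·m/s

When Δx → (1/4)Δx:
Δp'_min = ℏ/(2 × (1/4)Δx) = 4 × ℏ/(2Δx) = 4 × Δp_min
Δp'_min = 4 × 3.215e-26 kg·m/s = 1.286e-25 kg·m/s

Since Δp_min ∝ 1/Δx, when Δx is decreased to 1/4 of its original value, Δp_min increases to 4 times its original value.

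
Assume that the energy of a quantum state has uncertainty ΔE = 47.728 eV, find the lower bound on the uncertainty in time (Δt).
6.895 as

Using the energy-time uncertainty principle:
ΔEΔt ≥ ℏ/2

The minimum uncertainty in time is:
Δt_min = ℏ/(2ΔE)
Δt_min = (1.055e-34 J·s) / (2 × 7.647e-18 J)
Δt_min = 6.895e-18 s = 6.895 as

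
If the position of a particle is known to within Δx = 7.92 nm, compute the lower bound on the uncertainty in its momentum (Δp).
6.658 × 10^-27 kg·m/s

Using the Heisenberg uncertainty principle:
ΔxΔp ≥ ℏ/2

The minimum uncertainty in momentum is:
Δp_min = ℏ/(2Δx)
Δp_min = (1.055e-34 J·s) / (2 × 7.920e-09 m)
Δp_min = 6.658e-27 kg·m/s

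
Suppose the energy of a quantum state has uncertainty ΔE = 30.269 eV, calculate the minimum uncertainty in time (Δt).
10.873 as

Using the energy-time uncertainty principle:
ΔEΔt ≥ ℏ/2

The minimum uncertainty in time is:
Δt_min = ℏ/(2ΔE)
Δt_min = (1.055e-34 J·s) / (2 × 4.850e-18 J)
Δt_min = 1.087e-17 s = 10.873 as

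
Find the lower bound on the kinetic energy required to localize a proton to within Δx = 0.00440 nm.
267.947 meV

Localizing a particle requires giving it sufficient momentum uncertainty:

1. From uncertainty principle: Δp ≥ ℏ/(2Δx)
   Δp_min = (1.055e-34 J·s) / (2 × 4.400e-12 m)
   Δp_min = 1.198e-23 kg·m/s

2. This momentum uncertainty corresponds to kinetic energy:
   KE ≈ (Δp)²/(2m) = (1.198e-23)²/(2 × 1.673e-27 kg)
   KE = 4.293e-20 J = 267.947 meV

Tighter localization requires more energy.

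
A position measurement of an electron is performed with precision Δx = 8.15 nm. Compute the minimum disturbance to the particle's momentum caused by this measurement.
6.470 × 10^-27 kg·m/s

The uncertainty principle implies that measuring position disturbs momentum:
ΔxΔp ≥ ℏ/2

When we measure position with precision Δx, we necessarily introduce a momentum uncertainty:
Δp ≥ ℏ/(2Δx)
Δp_min = (1.055e-34 J·s) / (2 × 8.150e-09 m)
Δp_min = 6.470e-27 kg·m/s

The more precisely we measure position, the greater the momentum disturbance.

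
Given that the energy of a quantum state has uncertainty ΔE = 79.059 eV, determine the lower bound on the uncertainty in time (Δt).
4.163 as

Using the energy-time uncertainty principle:
ΔEΔt ≥ ℏ/2

The minimum uncertainty in time is:
Δt_min = ℏ/(2ΔE)
Δt_min = (1.055e-34 J·s) / (2 × 1.267e-17 J)
Δt_min = 4.163e-18 s = 4.163 as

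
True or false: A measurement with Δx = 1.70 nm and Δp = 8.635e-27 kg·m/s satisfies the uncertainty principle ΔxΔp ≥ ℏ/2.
No, it violates the uncertainty principle (impossible measurement).

Calculate the product ΔxΔp:
ΔxΔp = (1.700e-09 m) × (8.635e-27 kg·m/s)
ΔxΔp = 1.468e-35 J·s

Compare to the minimum allowed value ℏ/2:
ℏ/2 = 5.273e-35 J·s

Since ΔxΔp = 1.468e-35 J·s < 5.273e-35 J·s = ℏ/2,
the measurement violates the uncertainty principle.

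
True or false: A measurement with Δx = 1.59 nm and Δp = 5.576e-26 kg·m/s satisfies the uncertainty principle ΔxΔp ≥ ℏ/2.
Yes, it satisfies the uncertainty principle.

Calculate the product ΔxΔp:
ΔxΔp = (1.590e-09 m) × (5.576e-26 kg·m/s)
ΔxΔp = 8.866e-35 J·s

Compare to the minimum allowed value ℏ/2:
ℏ/2 = 5.273e-35 J·s

Since ΔxΔp = 8.866e-35 J·s ≥ 5.273e-35 J·s = ℏ/2,
the measurement satisfies the uncertainty principle.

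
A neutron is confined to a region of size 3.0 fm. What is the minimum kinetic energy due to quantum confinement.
575.590 keV

Using the uncertainty principle:

1. Position uncertainty: Δx ≈ 3.000e-15 m
2. Minimum momentum uncertainty: Δp = ℏ/(2Δx) = 1.758e-20 kg·m/s
3. Minimum kinetic energy:
   KE = (Δp)²/(2m) = (1.758e-20)²/(2 × 1.675e-27 kg)
   KE = 9.222e-14 J = 575.590 keV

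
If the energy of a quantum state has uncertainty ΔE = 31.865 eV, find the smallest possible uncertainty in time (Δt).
10.328 as

Using the energy-time uncertainty principle:
ΔEΔt ≥ ℏ/2

The minimum uncertainty in time is:
Δt_min = ℏ/(2ΔE)
Δt_min = (1.055e-34 J·s) / (2 × 5.105e-18 J)
Δt_min = 1.033e-17 s = 10.328 as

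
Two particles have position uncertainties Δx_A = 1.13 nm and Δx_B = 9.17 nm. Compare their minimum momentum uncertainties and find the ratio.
Particle A has the larger minimum momentum uncertainty, by a factor of 8.12.

For each particle, the minimum momentum uncertainty is Δp_min = ℏ/(2Δx):

Particle A: Δp_A = ℏ/(2×1.130e-09 m) = 4.666e-26 kg·m/s
Particle B: Δp_B = ℏ/(2×9.170e-09 m) = 5.750e-27 kg·m/s

Ratio: Δp_A/Δp_B = 8.12

Since Δp_min ∝ 1/Δx, the particle with smaller position uncertainty (A) has larger momentum uncertainty.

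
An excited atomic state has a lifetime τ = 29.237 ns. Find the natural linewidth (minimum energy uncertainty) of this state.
11.256 neV

Using the energy-time uncertainty principle:
ΔEΔt ≥ ℏ/2

The lifetime τ represents the time uncertainty Δt.
The natural linewidth (minimum energy uncertainty) is:

ΔE = ℏ/(2τ)
ΔE = (1.055e-34 J·s) / (2 × 2.924e-08 s)
ΔE = 1.803e-27 J = 11.256 neV

This natural linewidth limits the precision of spectroscopic measurements.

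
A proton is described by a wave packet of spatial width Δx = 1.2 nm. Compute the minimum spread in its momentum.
4.394 × 10^-26 kg·m/s

For a wave packet, the spatial width Δx and momentum spread Δp are related by the uncertainty principle:
ΔxΔp ≥ ℏ/2

The minimum momentum spread is:
Δp_min = ℏ/(2Δx)
Δp_min = (1.055e-34 J·s) / (2 × 1.200e-09 m)
Δp_min = 4.394e-26 kg·m/s

A wave packet cannot have both a well-defined position and well-defined momentum.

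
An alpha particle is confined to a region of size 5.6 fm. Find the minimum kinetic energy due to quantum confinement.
41.639 keV

Using the uncertainty principle:

1. Position uncertainty: Δx ≈ 5.600e-15 m
2. Minimum momentum uncertainty: Δp = ℏ/(2Δx) = 9.416e-21 kg·m/s
3. Minimum kinetic energy:
   KE = (Δp)²/(2m) = (9.416e-21)²/(2 × 6.645e-27 kg)
   KE = 6.671e-15 J = 41.639 keV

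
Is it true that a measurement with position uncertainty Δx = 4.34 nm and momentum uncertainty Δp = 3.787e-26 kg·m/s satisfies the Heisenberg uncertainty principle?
Yes, it satisfies the uncertainty principle.

Calculate the product ΔxΔp:
ΔxΔp = (4.340e-09 m) × (3.787e-26 kg·m/s)
ΔxΔp = 1.644e-34 J·s

Compare to the minimum allowed value ℏ/2:
ℏ/2 = 5.273e-35 J·s

Since ΔxΔp = 1.644e-34 J·s ≥ 5.273e-35 J·s = ℏ/2,
the measurement satisfies the uncertainty principle.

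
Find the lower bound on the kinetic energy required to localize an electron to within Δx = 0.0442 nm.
4.875 eV

Localizing a particle requires giving it sufficient momentum uncertainty:

1. From uncertainty principle: Δp ≥ ℏ/(2Δx)
   Δp_min = (1.055e-34 J·s) / (2 × 4.420e-11 m)
   Δp_min = 1.193e-24 kg·m/s

2. This momentum uncertainty corresponds to kinetic energy:
   KE ≈ (Δp)²/(2m) = (1.193e-24)²/(2 × 9.109e-31 kg)
   KE = 7.811e-19 J = 4.875 eV

Tighter localization requires more energy.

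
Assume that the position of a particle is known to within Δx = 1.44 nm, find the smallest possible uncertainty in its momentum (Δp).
3.662 × 10^-26 kg·m/s

Using the Heisenberg uncertainty principle:
ΔxΔp ≥ ℏ/2

The minimum uncertainty in momentum is:
Δp_min = ℏ/(2Δx)
Δp_min = (1.055e-34 J·s) / (2 × 1.440e-09 m)
Δp_min = 3.662e-26 kg·m/s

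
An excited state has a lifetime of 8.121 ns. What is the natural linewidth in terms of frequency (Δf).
9.799 MHz

Using the energy-time uncertainty principle and E = hf:
ΔEΔt ≥ ℏ/2
hΔf·Δt ≥ ℏ/2

The minimum frequency uncertainty is:
Δf = ℏ/(2hτ) = 1/(4πτ)
Δf = 1/(4π × 8.121e-09 s)
Δf = 9.799e+06 Hz = 9.799 MHz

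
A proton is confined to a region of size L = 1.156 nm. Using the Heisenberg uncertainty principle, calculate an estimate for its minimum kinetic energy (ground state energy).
3.882 μeV

Using the uncertainty principle to estimate ground state energy:

1. The position uncertainty is approximately the confinement size:
   Δx ≈ L = 1.156e-09 m

2. From ΔxΔp ≥ ℏ/2, the minimum momentum uncertainty is:
   Δp ≈ ℏ/(2L) = 4.561e-26 kg·m/s

3. The kinetic energy is approximately:
   KE ≈ (Δp)²/(2m) = (4.561e-26)²/(2 × 1.673e-27 kg)
   KE ≈ 6.219e-25 J = 3.882 μeV

This is an order-of-magnitude estimate of the ground state energy.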